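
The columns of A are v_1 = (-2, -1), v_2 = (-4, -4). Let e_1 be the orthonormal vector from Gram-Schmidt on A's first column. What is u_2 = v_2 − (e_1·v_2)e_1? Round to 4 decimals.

u_2 = (0.8000, -1.6000)

v_1 = (-2, -1); ‖v_1‖ = 2.2361, so e_1 = (-0.8944, -0.4472).
e_1·v_2 = (-0.8944)·(-4) + (-0.4472)·(-4) = 5.3666.
u_2 = v_2 − 5.3666·e_1 = (0.8000, -1.6000).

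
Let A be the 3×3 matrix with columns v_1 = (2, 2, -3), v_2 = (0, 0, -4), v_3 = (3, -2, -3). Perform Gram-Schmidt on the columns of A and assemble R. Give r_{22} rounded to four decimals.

q_1 = v_1/‖v_1‖ = (2, 2, -3)/4.1231 = (0.4851, 0.4851, -0.7276).
r_{12} = q_1·v_2 = 2.9104.
u_2 = v_2 − 2.9104·q_1 = (-1.4118, -1.4118, -1.8824).
r_{22} = ‖u_2‖ = 2.7440.

r_{22} = 2.7440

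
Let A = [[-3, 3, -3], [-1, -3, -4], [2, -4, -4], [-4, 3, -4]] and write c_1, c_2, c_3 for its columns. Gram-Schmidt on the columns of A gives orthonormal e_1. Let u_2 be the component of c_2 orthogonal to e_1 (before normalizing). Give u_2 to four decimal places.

c_1 = (-3, -1, 2, -4); ‖c_1‖ = 5.4772, so e_1 = (-0.5477, -0.1826, 0.3651, -0.7303).
e_1·c_2 = (-0.5477)·3 + (-0.1826)·(-3) + 0.3651·(-4) + (-0.7303)·3 = -4.7469.
u_2 = c_2 + 4.7469·e_1 = (0.4000, -3.8667, -2.2667, -0.4667).

u_2 = (0.4000, -3.8667, -2.2667, -0.4667)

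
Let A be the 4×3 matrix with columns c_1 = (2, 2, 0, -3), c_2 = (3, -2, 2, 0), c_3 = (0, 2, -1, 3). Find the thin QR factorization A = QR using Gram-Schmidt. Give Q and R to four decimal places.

Q = [[0.4851, 0.6752, 0.4509], [0.4851, -0.5459, 0.5685], [0.0000, 0.4885, -0.1079], [-0.7276, 0.0862, 0.6796]], R = [[4.1231, 0.4851, -1.2127], [0.0000, 4.0945, -1.3217], [0.0000, 0.0000, 3.2837]]

c_1 = (2, 2, 0, -3); ‖c_1‖ = 4.1231, so e_1 = (0.4851, 0.4851, 0.0000, -0.7276).
e_1·c_2 = 0.4851·3 + 0.4851·(-2) + 0.0000·2 + (-0.7276)·0 = 0.4851.
u_2 = c_2 − 0.4851·e_1 = (2.7647, -2.2353, 2.0000, 0.3529).
‖u_2‖ = 4.0945, so e_2 = (0.6752, -0.5459, 0.4885, 0.0862).
e_1·c_3 = 0.4851·0 + 0.4851·2 + 0.0000·(-1) + (-0.7276)·3 = -1.2127; e_2·c_3 = 0.6752·0 + (-0.5459)·2 + 0.4885·(-1) + 0.0862·3 = -1.3217.
u_3 = c_3 + 1.2127·e_1 + 1.3217·e_2 = (1.4807, 1.8667, -0.3544, 2.2316).
‖u_3‖ = 3.2837, so e_3 = (0.4509, 0.5685, -0.1079, 0.6796).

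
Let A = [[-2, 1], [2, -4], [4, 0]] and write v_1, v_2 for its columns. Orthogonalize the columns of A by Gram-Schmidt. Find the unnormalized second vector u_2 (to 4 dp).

v_1 = (-2, 2, 4); ‖v_1‖ = 4.8990, so q_1 = (-0.4082, 0.4082, 0.8165).
q_1·v_2 = (-0.4082)·1 + 0.4082·(-4) + 0.8165·0 = -2.0412.
u_2 = v_2 + 2.0412·q_1 = (0.1667, -3.1667, 1.6667).

u_2 = (0.1667, -3.1667, 1.6667)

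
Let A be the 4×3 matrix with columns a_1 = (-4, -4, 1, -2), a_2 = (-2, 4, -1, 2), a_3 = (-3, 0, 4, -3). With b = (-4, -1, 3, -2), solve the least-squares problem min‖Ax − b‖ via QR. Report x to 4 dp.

a_1 = (-4, -4, 1, -2); ‖a_1‖ = 6.0828, so q_1 = (-0.6576, -0.6576, 0.1644, -0.3288).
q_1·a_2 = (-0.6576)·(-2) + (-0.6576)·4 + 0.1644·(-1) + (-0.3288)·2 = -2.1372.
u_2 = a_2 + 2.1372·q_1 = (-3.4054, 2.5946, -0.6486, 1.2973).
‖u_2‖ = 4.5202, so q_2 = (-0.7534, 0.5740, -0.1435, 0.2870).
q_1·a_3 = (-0.6576)·(-3) + (-0.6576)·0 + 0.1644·4 + (-0.3288)·(-3) = 3.6168; q_2·a_3 = (-0.7534)·(-3) + 0.5740·0 + (-0.1435)·4 + 0.2870·(-3) = 0.8251.
u_3 = a_3 − 3.6168·q_1 − 0.8251·q_2 = (0.0000, 1.9048, 3.5238, -2.0476).
‖u_3‖ = 4.4987, so q_3 = (0.0000, 0.4234, 0.7833, -0.4552).
Qᵀb = (4.4388, 1.4350, 2.8368).
Back-substitute: x_3 = 2.8368/4.4987 = 0.6306.
x_2 = (1.4350 − 0.8251·0.6306)/4.5202 = 0.2024.
x_1 = (4.4388 + 2.1372·0.2024 − 3.6168·0.6306)/6.0828 = 0.4259.

x = (0.4259, 0.2024, 0.6306)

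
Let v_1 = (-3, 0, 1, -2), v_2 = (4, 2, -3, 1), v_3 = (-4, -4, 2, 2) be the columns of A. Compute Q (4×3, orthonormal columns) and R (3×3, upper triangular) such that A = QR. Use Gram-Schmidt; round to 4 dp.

Q = [[-0.8018, 0.1168, -0.5117], [0.0000, 0.6538, -0.2496], [0.2673, -0.5838, -0.7114], [-0.5345, -0.4670, 0.4119]], R = [[3.7417, -4.5434, 2.6726], [0.0000, 3.0589, -5.1839], [0.0000, 0.0000, 2.4464]]

v_1 = (-3, 0, 1, -2); ‖v_1‖ = 3.7417, so q_1 = (-0.8018, 0.0000, 0.2673, -0.5345).
q_1·v_2 = (-0.8018)·4 + 0.0000·2 + 0.2673·(-3) + (-0.5345)·1 = -4.5434.
u_2 = v_2 + 4.5434·q_1 = (0.3571, 2.0000, -1.7857, -1.4286).
‖u_2‖ = 3.0589, so q_2 = (0.1168, 0.6538, -0.5838, -0.4670).
q_1·v_3 = (-0.8018)·(-4) + 0.0000·(-4) + 0.2673·2 + (-0.5345)·2 = 2.6726; q_2·v_3 = 0.1168·(-4) + 0.6538·(-4) + (-0.5838)·2 + (-0.4670)·2 = -5.1839.
u_3 = v_3 − 2.6726·q_1 + 5.1839·q_2 = (-1.2519, -0.6107, -1.7405, 1.0076).
‖u_3‖ = 2.4464, so q_3 = (-0.5117, -0.2496, -0.7114, 0.4119).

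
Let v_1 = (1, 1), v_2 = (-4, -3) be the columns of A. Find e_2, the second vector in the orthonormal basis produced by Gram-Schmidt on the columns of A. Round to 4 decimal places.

e_2 = (-0.7071, 0.7071)

v_1 = (1, 1); ‖v_1‖ = 1.4142, so e_1 = (0.7071, 0.7071).
e_1·v_2 = 0.7071·(-4) + 0.7071·(-3) = -4.9497.
u_2 = v_2 + 4.9497·e_1 = (-0.5000, 0.5000).
‖u_2‖ = 0.7071, so e_2 = (-0.7071, 0.7071).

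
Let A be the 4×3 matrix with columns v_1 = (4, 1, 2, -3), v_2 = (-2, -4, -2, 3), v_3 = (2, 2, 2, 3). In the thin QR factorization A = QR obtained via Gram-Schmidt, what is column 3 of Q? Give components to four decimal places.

q_3 = (0.3722, 0.2481, 0.3598, 0.8188)

q_1 = v_1/‖v_1‖ = (4, 1, 2, -3)/5.4772 = (0.7303, 0.1826, 0.3651, -0.5477).
r_{12} = q_1·v_2 = -4.5644.
u_2 = v_2 + 4.5644·q_1 = (1.3333, -3.1667, -0.3333, 0.5000).
‖u_2‖ = 3.4881, so q_2 = (0.3823, -0.9079, -0.0956, 0.1433).
r_{13} = q_1·v_3 = 0.9129; r_{23} = q_2·v_3 = -0.8123.
u_3 = v_3 − 0.9129·q_1 + 0.8123·q_2 = (1.6438, 1.0959, 1.5890, 3.6164).
‖u_3‖ = 4.4167, so q_3 = (0.3722, 0.2481, 0.3598, 0.8188).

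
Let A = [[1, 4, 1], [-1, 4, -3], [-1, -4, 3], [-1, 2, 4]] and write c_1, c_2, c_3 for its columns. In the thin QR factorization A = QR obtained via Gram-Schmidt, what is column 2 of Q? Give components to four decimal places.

c_1 = (1, -1, -1, -1); ‖c_1‖ = 2.0000, so e_1 = (0.5000, -0.5000, -0.5000, -0.5000).
e_1·c_2 = 0.5000·4 + (-0.5000)·4 + (-0.5000)·(-4) + (-0.5000)·2 = 1.0000.
u_2 = c_2 − 1.0000·e_1 = (3.5000, 4.5000, -3.5000, 2.5000).
‖u_2‖ = 7.1414, so e_2 = (0.4901, 0.6301, -0.4901, 0.3501).

e_2 = (0.4901, 0.6301, -0.4901, 0.3501)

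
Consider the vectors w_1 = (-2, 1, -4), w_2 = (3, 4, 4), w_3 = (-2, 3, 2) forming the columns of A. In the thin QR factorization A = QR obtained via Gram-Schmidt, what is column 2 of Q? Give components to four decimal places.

w_1 = (-2, 1, -4); ‖w_1‖ = 4.5826, so q_1 = (-0.4364, 0.2182, -0.8729).
q_1·w_2 = (-0.4364)·3 + 0.2182·4 + (-0.8729)·4 = -3.9279.
u_2 = w_2 + 3.9279·q_1 = (1.2857, 4.8571, 0.5714).
‖u_2‖ = 5.0568, so q_2 = (0.2543, 0.9605, 0.1130).

q_2 = (0.2543, 0.9605, 0.1130)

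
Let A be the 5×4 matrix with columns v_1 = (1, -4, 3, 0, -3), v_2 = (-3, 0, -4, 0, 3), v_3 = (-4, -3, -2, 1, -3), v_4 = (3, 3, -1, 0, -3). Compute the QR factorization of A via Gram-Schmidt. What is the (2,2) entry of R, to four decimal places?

v_1 = (1, -4, 3, 0, -3); ‖v_1‖ = 5.9161, so e_1 = (0.1690, -0.6761, 0.5071, 0.0000, -0.5071).
e_1·v_2 = 0.1690·(-3) + (-0.6761)·0 + 0.5071·(-4) + 0.0000·0 + (-0.5071)·3 = -4.0567.
u_2 = v_2 + 4.0567·e_1 = (-2.3143, -2.7429, -1.9429, 0.0000, 0.9429).
r_{22} = ‖u_2‖ = 4.1884.

r_{22} = 4.1884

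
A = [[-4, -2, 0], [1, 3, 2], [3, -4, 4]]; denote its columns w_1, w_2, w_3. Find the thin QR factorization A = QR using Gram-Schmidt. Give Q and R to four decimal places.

Q = [[-0.7845, -0.4002, 0.4737], [0.1961, 0.5646, 0.8017], [0.5883, -0.7218, 0.3644]], R = [[5.0990, -0.1961, 2.7456], [0.0000, 5.3816, -1.7581], [0.0000, 0.0000, 3.0611]]

w_1 = (-4, 1, 3); ‖w_1‖ = 5.0990, so e_1 = (-0.7845, 0.1961, 0.5883).
e_1·w_2 = (-0.7845)·(-2) + 0.1961·3 + 0.5883·(-4) = -0.1961.
u_2 = w_2 + 0.1961·e_1 = (-2.1538, 3.0385, -3.8846).
‖u_2‖ = 5.3816, so e_2 = (-0.4002, 0.5646, -0.7218).
e_1·w_3 = (-0.7845)·0 + 0.1961·2 + 0.5883·4 = 2.7456; e_2·w_3 = (-0.4002)·0 + 0.5646·2 + (-0.7218)·4 = -1.7581.
u_3 = w_3 − 2.7456·e_1 + 1.7581·e_2 = (1.4502, 2.4542, 1.1155).
‖u_3‖ = 3.0611, so e_3 = (0.4737, 0.8017, 0.3644).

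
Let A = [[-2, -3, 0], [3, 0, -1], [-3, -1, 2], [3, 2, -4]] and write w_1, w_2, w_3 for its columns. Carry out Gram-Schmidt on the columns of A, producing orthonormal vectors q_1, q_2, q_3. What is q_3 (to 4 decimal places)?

q_3 = (-0.5020, 0.4101, -0.0165, -0.7613)

w_1 = (-2, 3, -3, 3); ‖w_1‖ = 5.5678, so q_1 = (-0.3592, 0.5388, -0.5388, 0.5388).
q_1·w_2 = (-0.3592)·(-3) + 0.5388·0 + (-0.5388)·(-1) + 0.5388·2 = 2.6941.
u_2 = w_2 − 2.6941·q_1 = (-2.0323, -1.4516, 0.4516, 0.5484).
‖u_2‖ = 2.5965, so q_2 = (-0.7827, -0.5591, 0.1739, 0.2112).
q_1·w_3 = (-0.3592)·0 + 0.5388·(-1) + (-0.5388)·2 + 0.5388·(-4) = -3.7717; q_2·w_3 = (-0.7827)·0 + (-0.5591)·(-1) + 0.1739·2 + 0.2112·(-4) = 0.0621.
u_3 = w_3 + 3.7717·q_1 − 0.0621·q_2 = (-1.3062, 1.0670, -0.0431, -1.9809).
‖u_3‖ = 2.6020, so q_3 = (-0.5020, 0.4101, -0.0165, -0.7613).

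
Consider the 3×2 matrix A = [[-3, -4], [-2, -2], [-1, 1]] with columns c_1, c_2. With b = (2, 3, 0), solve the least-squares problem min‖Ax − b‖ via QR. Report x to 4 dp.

c_1 = (-3, -2, -1); ‖c_1‖ = 3.7417, so e_1 = (-0.8018, -0.5345, -0.2673).
e_1·c_2 = (-0.8018)·(-4) + (-0.5345)·(-2) + (-0.2673)·1 = 4.0089.
u_2 = c_2 − 4.0089·e_1 = (-0.7857, 0.1429, 2.0714).
‖u_2‖ = 2.2200, so e_2 = (-0.3539, 0.0643, 0.9331).
Qᵀb = (-3.2071, -0.5148).
Back-substitute: x_2 = -0.5148/2.2200 = -0.2319.
x_1 = (-3.2071 − 4.0089·(-0.2319))/3.7417 = -0.6087.

x = (-0.6087, -0.2319)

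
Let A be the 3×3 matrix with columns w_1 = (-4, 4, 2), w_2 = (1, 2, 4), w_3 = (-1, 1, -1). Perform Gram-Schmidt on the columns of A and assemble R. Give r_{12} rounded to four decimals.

q_1 = w_1/‖w_1‖ = (-4, 4, 2)/6.0000 = (-0.6667, 0.6667, 0.3333).
r_{12} = q_1·w_2 = 2.0000.

r_{12} = 2.0000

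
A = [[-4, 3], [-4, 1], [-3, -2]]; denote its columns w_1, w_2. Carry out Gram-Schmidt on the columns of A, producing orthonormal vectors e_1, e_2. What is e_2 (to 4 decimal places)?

e_2 = (0.5954, 0.0072, -0.8034)

w_1 = (-4, -4, -3); ‖w_1‖ = 6.4031, so e_1 = (-0.6247, -0.6247, -0.4685).
e_1·w_2 = (-0.6247)·3 + (-0.6247)·1 + (-0.4685)·(-2) = -1.5617.
u_2 = w_2 + 1.5617·e_1 = (2.0244, 0.0244, -2.7317).
‖u_2‖ = 3.4001, so e_2 = (0.5954, 0.0072, -0.8034).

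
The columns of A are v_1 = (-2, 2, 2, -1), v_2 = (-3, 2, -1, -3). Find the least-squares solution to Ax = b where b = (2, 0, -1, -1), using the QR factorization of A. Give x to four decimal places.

x = (-0.5225, 0.1629)

e_1 = v_1/‖v_1‖ = (-2, 2, 2, -1)/3.6056 = (-0.5547, 0.5547, 0.5547, -0.2774).
r_{12} = e_1·v_2 = 3.0509.
u_2 = v_2 − 3.0509·e_1 = (-1.3077, 0.3077, -2.6923, -2.1538).
‖u_2‖ = 3.7003, so e_2 = (-0.3534, 0.0832, -0.7276, -0.5821).
Qᵀb = (-1.3868, 0.6029).
Back-substitute: x_2 = 0.6029/3.7003 = 0.1629.
x_1 = (-1.3868 − 3.0509·0.1629)/3.6056 = -0.5225.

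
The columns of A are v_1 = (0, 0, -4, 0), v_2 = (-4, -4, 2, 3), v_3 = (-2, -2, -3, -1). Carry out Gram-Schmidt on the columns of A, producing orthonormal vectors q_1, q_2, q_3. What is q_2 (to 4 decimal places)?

v_1 = (0, 0, -4, 0); ‖v_1‖ = 4.0000, so q_1 = (0.0000, 0.0000, -1.0000, 0.0000).
q_1·v_2 = 0.0000·(-4) + 0.0000·(-4) + (-1.0000)·2 + 0.0000·3 = -2.0000.
u_2 = v_2 + 2.0000·q_1 = (-4.0000, -4.0000, 0.0000, 3.0000).
‖u_2‖ = 6.4031, so q_2 = (-0.6247, -0.6247, 0.0000, 0.4685).

q_2 = (-0.6247, -0.6247, 0.0000, 0.4685)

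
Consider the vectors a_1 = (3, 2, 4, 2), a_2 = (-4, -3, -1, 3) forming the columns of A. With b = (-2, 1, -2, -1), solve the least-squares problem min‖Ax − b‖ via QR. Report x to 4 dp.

a_1 = (3, 2, 4, 2); ‖a_1‖ = 5.7446, so q_1 = (0.5222, 0.3482, 0.6963, 0.3482).
q_1·a_2 = 0.5222·(-4) + 0.3482·(-3) + 0.6963·(-1) + 0.3482·3 = -2.7852.
u_2 = a_2 + 2.7852·q_1 = (-2.5455, -2.0303, 0.9394, 3.9697).
‖u_2‖ = 5.2194, so q_2 = (-0.4877, -0.3890, 0.1800, 0.7606).
Qᵀb = (-2.4371, -0.5341).
Back-substitute: x_2 = -0.5341/5.2194 = -0.1023.
x_1 = (-2.4371 + 2.7852·(-0.1023))/5.7446 = -0.4739.

x = (-0.4739, -0.1023)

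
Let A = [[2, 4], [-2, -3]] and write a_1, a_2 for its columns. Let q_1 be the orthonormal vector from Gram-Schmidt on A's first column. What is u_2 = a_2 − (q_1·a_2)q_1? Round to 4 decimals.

u_2 = (0.5000, 0.5000)

q_1 = a_1/‖a_1‖ = (2, -2)/2.8284 = (0.7071, -0.7071).
r_{12} = q_1·a_2 = 4.9497.
u_2 = a_2 − 4.9497·q_1 = (0.5000, 0.5000).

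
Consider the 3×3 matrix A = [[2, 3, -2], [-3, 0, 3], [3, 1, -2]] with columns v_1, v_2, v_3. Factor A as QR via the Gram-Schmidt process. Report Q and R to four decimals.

Q = [[0.4264, 0.8680, -0.2545], [-0.6396, 0.4883, 0.5937], [0.6396, -0.0904, 0.7634]], R = [[4.6904, 1.9188, -4.0508], [0.0000, 2.5136, -0.0904], [0.0000, 0.0000, 0.7634]]

v_1 = (2, -3, 3); ‖v_1‖ = 4.6904, so e_1 = (0.4264, -0.6396, 0.6396).
e_1·v_2 = 0.4264·3 + (-0.6396)·0 + 0.6396·1 = 1.9188.
u_2 = v_2 − 1.9188·e_1 = (2.1818, 1.2273, -0.2273).
‖u_2‖ = 2.5136, so e_2 = (0.8680, 0.4883, -0.0904).
e_1·v_3 = 0.4264·(-2) + (-0.6396)·3 + 0.6396·(-2) = -4.0508; e_2·v_3 = 0.8680·(-2) + 0.4883·3 + (-0.0904)·(-2) = -0.0904.
u_3 = v_3 + 4.0508·e_1 + 0.0904·e_2 = (-0.1942, 0.4532, 0.5827).
‖u_3‖ = 0.7634, so e_3 = (-0.2545, 0.5937, 0.7634).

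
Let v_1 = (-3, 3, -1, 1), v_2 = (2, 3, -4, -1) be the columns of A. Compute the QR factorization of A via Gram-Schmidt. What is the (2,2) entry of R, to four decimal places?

e_1 = v_1/‖v_1‖ = (-3, 3, -1, 1)/4.4721 = (-0.6708, 0.6708, -0.2236, 0.2236).
r_{12} = e_1·v_2 = 1.3416.
u_2 = v_2 − 1.3416·e_1 = (2.9000, 2.1000, -3.7000, -1.3000).
r_{22} = ‖u_2‖ = 5.3104.

r_{22} = 5.3104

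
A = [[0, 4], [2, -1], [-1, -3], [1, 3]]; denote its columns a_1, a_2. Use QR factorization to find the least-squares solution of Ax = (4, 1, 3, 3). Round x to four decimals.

a_1 = (0, 2, -1, 1); ‖a_1‖ = 2.4495, so e_1 = (0.0000, 0.8165, -0.4082, 0.4082).
e_1·a_2 = 0.0000·4 + 0.8165·(-1) + (-0.4082)·(-3) + 0.4082·3 = 1.6330.
u_2 = a_2 − 1.6330·e_1 = (4.0000, -2.3333, -2.3333, 2.3333).
‖u_2‖ = 5.6862, so e_2 = (0.7035, -0.4103, -0.4103, 0.4103).
Qᵀb = (0.8165, 2.4035).
Back-substitute: x_2 = 2.4035/5.6862 = 0.4227.
x_1 = (0.8165 − 1.6330·0.4227)/2.4495 = 0.0515.

x = (0.0515, 0.4227)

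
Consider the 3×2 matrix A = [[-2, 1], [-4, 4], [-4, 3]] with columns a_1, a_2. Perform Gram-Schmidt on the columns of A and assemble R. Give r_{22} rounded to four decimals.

a_1 = (-2, -4, -4); ‖a_1‖ = 6.0000, so q_1 = (-0.3333, -0.6667, -0.6667).
q_1·a_2 = (-0.3333)·1 + (-0.6667)·4 + (-0.6667)·3 = -5.0000.
u_2 = a_2 + 5.0000·q_1 = (-0.6667, 0.6667, -0.3333).
r_{22} = ‖u_2‖ = 1.0000.

r_{22} = 1.0000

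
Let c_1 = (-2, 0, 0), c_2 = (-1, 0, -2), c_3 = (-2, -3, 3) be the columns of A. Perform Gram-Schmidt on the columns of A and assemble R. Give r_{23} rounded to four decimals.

r_{23} = -3.0000

q_1 = c_1/‖c_1‖ = (-2, 0, 0)/2.0000 = (-1.0000, 0.0000, 0.0000).
r_{12} = q_1·c_2 = 1.0000.
u_2 = c_2 − 1.0000·q_1 = (0.0000, 0.0000, -2.0000).
‖u_2‖ = 2.0000, so q_2 = (0.0000, 0.0000, -1.0000).
r_{23} = q_2·c_3 = -3.0000.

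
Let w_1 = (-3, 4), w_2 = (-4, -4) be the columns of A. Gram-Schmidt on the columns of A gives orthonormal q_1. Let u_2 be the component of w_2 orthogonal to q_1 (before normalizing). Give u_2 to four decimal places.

u_2 = (-4.4800, -3.3600)

w_1 = (-3, 4); ‖w_1‖ = 5.0000, so q_1 = (-0.6000, 0.8000).
q_1·w_2 = (-0.6000)·(-4) + 0.8000·(-4) = -0.8000.
u_2 = w_2 + 0.8000·q_1 = (-4.4800, -3.3600).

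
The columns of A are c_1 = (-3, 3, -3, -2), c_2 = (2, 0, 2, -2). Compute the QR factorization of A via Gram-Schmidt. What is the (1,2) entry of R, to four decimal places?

c_1 = (-3, 3, -3, -2); ‖c_1‖ = 5.5678, so q_1 = (-0.5388, 0.5388, -0.5388, -0.3592).
r_{12} = q_1·c_2 = -1.4368.

r_{12} = -1.4368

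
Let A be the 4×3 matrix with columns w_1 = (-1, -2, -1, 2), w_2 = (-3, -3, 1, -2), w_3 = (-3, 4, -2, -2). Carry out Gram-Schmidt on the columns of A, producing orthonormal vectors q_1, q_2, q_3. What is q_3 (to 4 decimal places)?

w_1 = (-1, -2, -1, 2); ‖w_1‖ = 3.1623, so q_1 = (-0.3162, -0.6325, -0.3162, 0.6325).
q_1·w_2 = (-0.3162)·(-3) + (-0.6325)·(-3) + (-0.3162)·1 + 0.6325·(-2) = 1.2649.
u_2 = w_2 − 1.2649·q_1 = (-2.6000, -2.2000, 1.4000, -2.8000).
‖u_2‖ = 4.6260, so q_2 = (-0.5620, -0.4756, 0.3026, -0.6053).
q_1·w_3 = (-0.3162)·(-3) + (-0.6325)·4 + (-0.3162)·(-2) + 0.6325·(-2) = -2.2136; q_2·w_3 = (-0.5620)·(-3) + (-0.4756)·4 + 0.3026·(-2) + (-0.6053)·(-2) = 0.3891.
u_3 = w_3 + 2.2136·q_1 − 0.3891·q_2 = (-3.4813, 2.7850, -2.8178, -0.3645).
‖u_3‖ = 5.2866, so q_3 = (-0.6585, 0.5268, -0.5330, -0.0689).

q_3 = (-0.6585, 0.5268, -0.5330, -0.0689)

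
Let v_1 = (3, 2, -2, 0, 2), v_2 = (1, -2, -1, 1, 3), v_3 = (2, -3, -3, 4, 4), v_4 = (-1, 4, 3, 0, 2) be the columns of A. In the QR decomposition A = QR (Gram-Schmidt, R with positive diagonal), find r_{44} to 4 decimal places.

r_{44} = 4.7118

e_1 = v_1/‖v_1‖ = (3, 2, -2, 0, 2)/4.5826 = (0.6547, 0.4364, -0.4364, 0.0000, 0.4364).
r_{12} = e_1·v_2 = 1.5275.
u_2 = v_2 − 1.5275·e_1 = (0.0000, -2.6667, -0.3333, 1.0000, 2.3333).
‖u_2‖ = 3.6968, so e_2 = (0.0000, -0.7213, -0.0902, 0.2705, 0.6312).
r_{13} = e_1·v_3 = 3.0551; r_{23} = e_2·v_3 = 6.0412.
u_3 = v_3 − 3.0551·e_1 − 6.0412·e_2 = (0.0000, 0.0244, -1.1220, 2.3659, -1.1463).
‖u_3‖ = 2.8584, so e_3 = (0.0000, 0.0085, -0.3925, 0.8277, -0.4010).
r_{14} = e_1·v_4 = 0.6547; r_{24} = e_2·v_4 = -1.8935; r_{34} = e_3·v_4 = -1.9455.
u_4 = v_4 − 0.6547·e_1 + 1.8935·e_2 + 1.9455·e_3 = (-1.4286, 2.3650, 2.3514, 2.1224, 2.1292).
r_{44} = ‖u_4‖ = 4.7118.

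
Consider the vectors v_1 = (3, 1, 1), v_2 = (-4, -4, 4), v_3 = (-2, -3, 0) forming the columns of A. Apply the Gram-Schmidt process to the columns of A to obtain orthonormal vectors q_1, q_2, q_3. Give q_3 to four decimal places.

v_1 = (3, 1, 1); ‖v_1‖ = 3.3166, so q_1 = (0.9045, 0.3015, 0.3015).
q_1·v_2 = 0.9045·(-4) + 0.3015·(-4) + 0.3015·4 = -3.6181.
u_2 = v_2 + 3.6181·q_1 = (-0.7273, -2.9091, 5.0909).
‖u_2‖ = 5.9084, so q_2 = (-0.1231, -0.4924, 0.8616).
q_1·v_3 = 0.9045·(-2) + 0.3015·(-3) + 0.3015·0 = -2.7136; q_2·v_3 = (-0.1231)·(-2) + (-0.4924)·(-3) + 0.8616·0 = 1.7233.
u_3 = v_3 + 2.7136·q_1 − 1.7233·q_2 = (0.6667, -1.3333, -0.6667).
‖u_3‖ = 1.6330, so q_3 = (0.4082, -0.8165, -0.4082).

q_3 = (0.4082, -0.8165, -0.4082)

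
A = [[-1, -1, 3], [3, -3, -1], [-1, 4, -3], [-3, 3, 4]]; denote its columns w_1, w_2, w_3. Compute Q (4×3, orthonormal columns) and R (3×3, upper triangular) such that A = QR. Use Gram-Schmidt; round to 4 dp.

Q = [[-0.2236, -0.5697, -0.1135], [0.6708, 0.0417, 0.6683], [-0.2236, 0.8198, -0.0757], [-0.6708, -0.0417, 0.7313]], R = [[4.4721, -4.6957, -3.3541], [0.0000, 3.5986, -4.3767], [0.0000, 0.0000, 2.1435]]

w_1 = (-1, 3, -1, -3); ‖w_1‖ = 4.4721, so e_1 = (-0.2236, 0.6708, -0.2236, -0.6708).
e_1·w_2 = (-0.2236)·(-1) + 0.6708·(-3) + (-0.2236)·4 + (-0.6708)·3 = -4.6957.
u_2 = w_2 + 4.6957·e_1 = (-2.0500, 0.1500, 2.9500, -0.1500).
‖u_2‖ = 3.5986, so e_2 = (-0.5697, 0.0417, 0.8198, -0.0417).
e_1·w_3 = (-0.2236)·3 + 0.6708·(-1) + (-0.2236)·(-3) + (-0.6708)·4 = -3.3541; e_2·w_3 = (-0.5697)·3 + 0.0417·(-1) + 0.8198·(-3) + (-0.0417)·4 = -4.3767.
u_3 = w_3 + 3.3541·e_1 + 4.3767·e_2 = (-0.2432, 1.4324, -0.1622, 1.5676).
‖u_3‖ = 2.1435, so e_3 = (-0.1135, 0.6683, -0.0757, 0.7313).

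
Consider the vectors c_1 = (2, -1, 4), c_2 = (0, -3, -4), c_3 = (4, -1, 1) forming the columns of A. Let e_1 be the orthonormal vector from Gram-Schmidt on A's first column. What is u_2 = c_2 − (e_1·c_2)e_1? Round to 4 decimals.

c_1 = (2, -1, 4); ‖c_1‖ = 4.5826, so e_1 = (0.4364, -0.2182, 0.8729).
e_1·c_2 = 0.4364·0 + (-0.2182)·(-3) + 0.8729·(-4) = -2.8368.
u_2 = c_2 + 2.8368·e_1 = (1.2381, -3.6190, -1.5238).

u_2 = (1.2381, -3.6190, -1.5238)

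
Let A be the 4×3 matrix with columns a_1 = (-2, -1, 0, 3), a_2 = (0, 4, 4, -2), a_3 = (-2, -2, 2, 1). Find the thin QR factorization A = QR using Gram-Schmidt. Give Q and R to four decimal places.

a_1 = (-2, -1, 0, 3); ‖a_1‖ = 3.7417, so q_1 = (-0.5345, -0.2673, 0.0000, 0.8018).
q_1·a_2 = (-0.5345)·0 + (-0.2673)·4 + 0.0000·4 + 0.8018·(-2) = -2.6726.
u_2 = a_2 + 2.6726·q_1 = (-1.4286, 3.2857, 4.0000, 0.1429).
‖u_2‖ = 5.3719, so q_2 = (-0.2659, 0.6117, 0.7446, 0.0266).
q_1·a_3 = (-0.5345)·(-2) + (-0.2673)·(-2) + 0.0000·2 + 0.8018·1 = 2.4054; q_2·a_3 = (-0.2659)·(-2) + 0.6117·(-2) + 0.7446·2 + 0.0266·1 = 0.8244.
u_3 = a_3 − 2.4054·q_1 − 0.8244·q_2 = (-0.4950, -1.8614, 1.3861, -0.9505).
‖u_3‖ = 2.5563, so q_3 = (-0.1937, -0.7282, 0.5422, -0.3718).

Q = [[-0.5345, -0.2659, -0.1937], [-0.2673, 0.6117, -0.7282], [0.0000, 0.7446, 0.5422], [0.8018, 0.0266, -0.3718]], R = [[3.7417, -2.6726, 2.4054], [0.0000, 5.3719, 0.8244], [0.0000, 0.0000, 2.5563]]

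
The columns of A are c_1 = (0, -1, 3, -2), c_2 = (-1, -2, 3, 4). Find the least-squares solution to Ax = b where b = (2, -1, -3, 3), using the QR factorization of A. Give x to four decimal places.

x = (-1.0438, 0.2044)

c_1 = (0, -1, 3, -2); ‖c_1‖ = 3.7417, so q_1 = (0.0000, -0.2673, 0.8018, -0.5345).
q_1·c_2 = 0.0000·(-1) + (-0.2673)·(-2) + 0.8018·3 + (-0.5345)·4 = 0.8018.
u_2 = c_2 − 0.8018·q_1 = (-1.0000, -1.7857, 2.3571, 4.4286).
‖u_2‖ = 5.4182, so q_2 = (-0.1846, -0.3296, 0.4350, 0.8173).
Qᵀb = (-3.7417, 1.1074).
Back-substitute: x_2 = 1.1074/5.4182 = 0.2044.
x_1 = (-3.7417 − 0.8018·0.2044)/3.7417 = -1.0438.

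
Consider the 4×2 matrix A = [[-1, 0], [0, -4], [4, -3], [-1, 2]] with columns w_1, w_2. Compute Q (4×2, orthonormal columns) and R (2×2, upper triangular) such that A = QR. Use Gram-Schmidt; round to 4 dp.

Q = [[-0.2357, -0.1828], [0.0000, -0.9399], [0.9428, 0.0261], [-0.2357, 0.2872]], R = [[4.2426, -3.2998], [0.0000, 4.2557]]

w_1 = (-1, 0, 4, -1); ‖w_1‖ = 4.2426, so e_1 = (-0.2357, 0.0000, 0.9428, -0.2357).
e_1·w_2 = (-0.2357)·0 + 0.0000·(-4) + 0.9428·(-3) + (-0.2357)·2 = -3.2998.
u_2 = w_2 + 3.2998·e_1 = (-0.7778, -4.0000, 0.1111, 1.2222).
‖u_2‖ = 4.2557, so e_2 = (-0.1828, -0.9399, 0.0261, 0.2872).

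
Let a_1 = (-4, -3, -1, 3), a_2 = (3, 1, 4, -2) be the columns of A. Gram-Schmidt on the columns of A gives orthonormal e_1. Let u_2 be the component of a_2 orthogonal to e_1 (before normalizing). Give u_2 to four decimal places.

a_1 = (-4, -3, -1, 3); ‖a_1‖ = 5.9161, so e_1 = (-0.6761, -0.5071, -0.1690, 0.5071).
e_1·a_2 = (-0.6761)·3 + (-0.5071)·1 + (-0.1690)·4 + 0.5071·(-2) = -4.2258.
u_2 = a_2 + 4.2258·e_1 = (0.1429, -1.1429, 3.2857, 0.1429).

u_2 = (0.1429, -1.1429, 3.2857, 0.1429)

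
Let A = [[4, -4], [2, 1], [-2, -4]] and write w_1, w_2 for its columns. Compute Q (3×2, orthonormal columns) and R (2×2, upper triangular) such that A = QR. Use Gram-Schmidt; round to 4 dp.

Q = [[0.8165, -0.5345], [0.4082, 0.2673], [-0.4082, -0.8018]], R = [[4.8990, -1.2247], [0.0000, 5.6125]]

w_1 = (4, 2, -2); ‖w_1‖ = 4.8990, so e_1 = (0.8165, 0.4082, -0.4082).
e_1·w_2 = 0.8165·(-4) + 0.4082·1 + (-0.4082)·(-4) = -1.2247.
u_2 = w_2 + 1.2247·e_1 = (-3.0000, 1.5000, -4.5000).
‖u_2‖ = 5.6125, so e_2 = (-0.5345, 0.2673, -0.8018).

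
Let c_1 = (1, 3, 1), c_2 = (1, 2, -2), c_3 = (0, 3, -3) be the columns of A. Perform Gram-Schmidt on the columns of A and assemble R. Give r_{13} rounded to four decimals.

r_{13} = 1.8091

c_1 = (1, 3, 1); ‖c_1‖ = 3.3166, so e_1 = (0.3015, 0.9045, 0.3015).
r_{13} = e_1·c_3 = 1.8091.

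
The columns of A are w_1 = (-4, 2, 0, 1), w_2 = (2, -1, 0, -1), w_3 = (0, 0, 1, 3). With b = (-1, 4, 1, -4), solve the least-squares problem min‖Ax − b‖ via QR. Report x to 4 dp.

x = (8.2000, 15.2000, 1.0000)

q_1 = w_1/‖w_1‖ = (-4, 2, 0, 1)/4.5826 = (-0.8729, 0.4364, 0.0000, 0.2182).
r_{12} = q_1·w_2 = -2.4004.
u_2 = w_2 + 2.4004·q_1 = (-0.0952, 0.0476, 0.0000, -0.4762).
‖u_2‖ = 0.4880, so q_2 = (-0.1952, 0.0976, 0.0000, -0.9759).
r_{13} = q_1·w_3 = 0.6547; r_{23} = q_2·w_3 = -2.9277.
u_3 = w_3 − 0.6547·q_1 + 2.9277·q_2 = (0.0000, 0.0000, 1.0000, 0.0000).
‖u_3‖ = 1.0000, so q_3 = (0.0000, 0.0000, 1.0000, 0.0000).
Qᵀb = (1.7457, 4.4891, 1.0000).
Back-substitute: x_3 = 1.0000/1.0000 = 1.0000.
x_2 = (4.4891 + 2.9277·1.0000)/0.4880 = 15.2000.
x_1 = (1.7457 + 2.4004·15.2000 − 0.6547·1.0000)/4.5826 = 8.2000.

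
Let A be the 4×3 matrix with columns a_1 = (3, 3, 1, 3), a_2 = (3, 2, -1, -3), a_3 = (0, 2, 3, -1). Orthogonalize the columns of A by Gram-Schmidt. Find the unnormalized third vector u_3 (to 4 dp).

u_3 = (-0.9693, 1.1632, 2.9418, -1.1745)

a_1 = (3, 3, 1, 3); ‖a_1‖ = 5.2915, so e_1 = (0.5669, 0.5669, 0.1890, 0.5669).
e_1·a_2 = 0.5669·3 + 0.5669·2 + 0.1890·(-1) + 0.5669·(-3) = 0.9449.
u_2 = a_2 − 0.9449·e_1 = (2.4643, 1.4643, -1.1786, -3.5357).
‖u_2‖ = 4.7018, so e_2 = (0.5241, 0.3114, -0.2507, -0.7520).
e_1·a_3 = 0.5669·0 + 0.5669·2 + 0.1890·3 + 0.5669·(-1) = 1.1339; e_2·a_3 = 0.5241·0 + 0.3114·2 + (-0.2507)·3 + (-0.7520)·(-1) = 0.6229.
u_3 = a_3 − 1.1339·e_1 − 0.6229·e_2 = (-0.9693, 1.1632, 2.9418, -1.1745).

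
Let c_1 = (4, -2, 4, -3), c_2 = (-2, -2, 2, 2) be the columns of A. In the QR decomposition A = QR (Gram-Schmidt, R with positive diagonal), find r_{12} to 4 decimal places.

r_{12} = -0.2981

q_1 = c_1/‖c_1‖ = (4, -2, 4, -3)/6.7082 = (0.5963, -0.2981, 0.5963, -0.4472).
r_{12} = q_1·c_2 = -0.2981.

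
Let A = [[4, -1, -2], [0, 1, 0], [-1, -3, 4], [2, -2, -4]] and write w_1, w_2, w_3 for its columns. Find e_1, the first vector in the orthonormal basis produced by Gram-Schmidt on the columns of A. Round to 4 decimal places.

e_1 = (0.8729, 0.0000, -0.2182, 0.4364)

w_1 = (4, 0, -1, 2); ‖w_1‖ = 4.5826, so e_1 = (0.8729, 0.0000, -0.2182, 0.4364).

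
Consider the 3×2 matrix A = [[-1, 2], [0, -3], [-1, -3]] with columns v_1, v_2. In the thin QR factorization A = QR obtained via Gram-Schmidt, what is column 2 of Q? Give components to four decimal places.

q_2 = (0.5392, -0.6470, -0.5392)

v_1 = (-1, 0, -1); ‖v_1‖ = 1.4142, so q_1 = (-0.7071, 0.0000, -0.7071).
q_1·v_2 = (-0.7071)·2 + 0.0000·(-3) + (-0.7071)·(-3) = 0.7071.
u_2 = v_2 − 0.7071·q_1 = (2.5000, -3.0000, -2.5000).
‖u_2‖ = 4.6368, so q_2 = (0.5392, -0.6470, -0.5392).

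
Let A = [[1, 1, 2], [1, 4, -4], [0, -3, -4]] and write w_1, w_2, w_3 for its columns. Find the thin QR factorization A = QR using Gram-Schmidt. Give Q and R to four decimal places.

Q = [[0.7071, -0.4082, 0.5774], [0.7071, 0.4082, -0.5774], [0.0000, -0.8165, -0.5774]], R = [[1.4142, 3.5355, -1.4142], [0.0000, 3.6742, 0.8165], [0.0000, 0.0000, 5.7735]]

e_1 = w_1/‖w_1‖ = (1, 1, 0)/1.4142 = (0.7071, 0.7071, 0.0000).
r_{12} = e_1·w_2 = 3.5355.
u_2 = w_2 − 3.5355·e_1 = (-1.5000, 1.5000, -3.0000).
‖u_2‖ = 3.6742, so e_2 = (-0.4082, 0.4082, -0.8165).
r_{13} = e_1·w_3 = -1.4142; r_{23} = e_2·w_3 = 0.8165.
u_3 = w_3 + 1.4142·e_1 − 0.8165·e_2 = (3.3333, -3.3333, -3.3333).
‖u_3‖ = 5.7735, so e_3 = (0.5774, -0.5774, -0.5774).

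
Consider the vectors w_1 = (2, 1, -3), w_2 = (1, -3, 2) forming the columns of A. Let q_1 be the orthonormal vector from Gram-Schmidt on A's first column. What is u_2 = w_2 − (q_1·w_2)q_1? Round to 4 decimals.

w_1 = (2, 1, -3); ‖w_1‖ = 3.7417, so q_1 = (0.5345, 0.2673, -0.8018).
q_1·w_2 = 0.5345·1 + 0.2673·(-3) + (-0.8018)·2 = -1.8708.
u_2 = w_2 + 1.8708·q_1 = (2.0000, -2.5000, 0.5000).

u_2 = (2.0000, -2.5000, 0.5000)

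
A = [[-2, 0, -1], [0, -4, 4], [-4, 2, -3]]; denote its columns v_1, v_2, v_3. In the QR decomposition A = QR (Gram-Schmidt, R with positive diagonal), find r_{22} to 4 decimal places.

q_1 = v_1/‖v_1‖ = (-2, 0, -4)/4.4721 = (-0.4472, 0.0000, -0.8944).
r_{12} = q_1·v_2 = -1.7889.
u_2 = v_2 + 1.7889·q_1 = (-0.8000, -4.0000, 0.4000).
r_{22} = ‖u_2‖ = 4.0988.

r_{22} = 4.0988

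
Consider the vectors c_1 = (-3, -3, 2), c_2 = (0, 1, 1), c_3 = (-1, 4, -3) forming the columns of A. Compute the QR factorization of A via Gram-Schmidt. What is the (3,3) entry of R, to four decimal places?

r_{33} = 3.9650

q_1 = c_1/‖c_1‖ = (-3, -3, 2)/4.6904 = (-0.6396, -0.6396, 0.4264).
r_{12} = q_1·c_2 = -0.2132.
u_2 = c_2 + 0.2132·q_1 = (-0.1364, 0.8636, 1.0909).
‖u_2‖ = 1.3981, so q_2 = (-0.0975, 0.6177, 0.7803).
r_{13} = q_1·c_3 = -3.1980; r_{23} = q_2·c_3 = 0.2276.
u_3 = c_3 + 3.1980·q_1 − 0.2276·q_2 = (-3.0233, 1.8140, -1.8140).
r_{33} = ‖u_3‖ = 3.9650.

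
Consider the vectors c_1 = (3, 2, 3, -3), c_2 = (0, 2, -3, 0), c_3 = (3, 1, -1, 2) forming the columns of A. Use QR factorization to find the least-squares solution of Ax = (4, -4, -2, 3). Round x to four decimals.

x = (-0.6022, -0.9481, 1.4630)

e_1 = c_1/‖c_1‖ = (3, 2, 3, -3)/5.5678 = (0.5388, 0.3592, 0.5388, -0.5388).
r_{12} = e_1·c_2 = -0.8980.
u_2 = c_2 + 0.8980·e_1 = (0.4839, 2.3226, -2.5161, -0.4839).
‖u_2‖ = 3.4919, so e_2 = (0.1386, 0.6651, -0.7206, -0.1386).
r_{13} = e_1·c_3 = 0.3592; r_{23} = e_2·c_3 = 1.5243.
u_3 = c_3 − 0.3592·e_1 − 1.5243·e_2 = (2.5952, -0.1429, -0.0952, 2.4048).
‖u_3‖ = 3.5423, so e_3 = (0.7326, -0.0403, -0.0269, 0.6789).
Qᵀb = (-1.9757, -1.0808, 5.1823).
Back-substitute: x_3 = 5.1823/3.5423 = 1.4630.
x_2 = (-1.0808 − 1.5243·1.4630)/3.4919 = -0.9481.
x_1 = (-1.9757 + 0.8980·(-0.9481) − 0.3592·1.4630)/5.5678 = -0.6022.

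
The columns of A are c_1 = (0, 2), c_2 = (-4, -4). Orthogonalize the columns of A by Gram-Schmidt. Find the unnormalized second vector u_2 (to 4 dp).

q_1 = c_1/‖c_1‖ = (0, 2)/2.0000 = (0.0000, 1.0000).
r_{12} = q_1·c_2 = -4.0000.
u_2 = c_2 + 4.0000·q_1 = (-4.0000, 0.0000).

u_2 = (-4.0000, 0.0000)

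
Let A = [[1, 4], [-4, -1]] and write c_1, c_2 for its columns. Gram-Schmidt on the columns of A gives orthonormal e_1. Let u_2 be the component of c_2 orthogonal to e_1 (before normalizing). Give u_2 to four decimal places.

c_1 = (1, -4); ‖c_1‖ = 4.1231, so e_1 = (0.2425, -0.9701).
e_1·c_2 = 0.2425·4 + (-0.9701)·(-1) = 1.9403.
u_2 = c_2 − 1.9403·e_1 = (3.5294, 0.8824).

u_2 = (3.5294, 0.8824)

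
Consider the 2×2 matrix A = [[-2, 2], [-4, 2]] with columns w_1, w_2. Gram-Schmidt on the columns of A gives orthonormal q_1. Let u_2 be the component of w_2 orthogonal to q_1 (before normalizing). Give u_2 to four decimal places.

w_1 = (-2, -4); ‖w_1‖ = 4.4721, so q_1 = (-0.4472, -0.8944).
q_1·w_2 = (-0.4472)·2 + (-0.8944)·2 = -2.6833.
u_2 = w_2 + 2.6833·q_1 = (0.8000, -0.4000).

u_2 = (0.8000, -0.4000)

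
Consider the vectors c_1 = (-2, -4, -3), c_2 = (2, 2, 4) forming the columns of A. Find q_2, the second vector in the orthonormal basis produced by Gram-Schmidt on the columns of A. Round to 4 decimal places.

q_2 = (0.1695, -0.6442, 0.7459)

c_1 = (-2, -4, -3); ‖c_1‖ = 5.3852, so q_1 = (-0.3714, -0.7428, -0.5571).
q_1·c_2 = (-0.3714)·2 + (-0.7428)·2 + (-0.5571)·4 = -4.4567.
u_2 = c_2 + 4.4567·q_1 = (0.3448, -1.3103, 1.5172).
‖u_2‖ = 2.0342, so q_2 = (0.1695, -0.6442, 0.7459).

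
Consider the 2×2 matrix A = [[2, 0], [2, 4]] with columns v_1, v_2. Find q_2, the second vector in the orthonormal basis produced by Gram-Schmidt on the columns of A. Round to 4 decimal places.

v_1 = (2, 2); ‖v_1‖ = 2.8284, so q_1 = (0.7071, 0.7071).
q_1·v_2 = 0.7071·0 + 0.7071·4 = 2.8284.
u_2 = v_2 − 2.8284·q_1 = (-2.0000, 2.0000).
‖u_2‖ = 2.8284, so q_2 = (-0.7071, 0.7071).

q_2 = (-0.7071, 0.7071)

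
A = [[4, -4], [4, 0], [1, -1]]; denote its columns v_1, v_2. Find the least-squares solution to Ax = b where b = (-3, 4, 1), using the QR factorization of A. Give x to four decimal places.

v_1 = (4, 4, 1); ‖v_1‖ = 5.7446, so e_1 = (0.6963, 0.6963, 0.1741).
e_1·v_2 = 0.6963·(-4) + 0.6963·0 + 0.1741·(-1) = -2.9593.
u_2 = v_2 + 2.9593·e_1 = (-1.9394, 2.0606, -0.4848).
‖u_2‖ = 2.8710, so e_2 = (-0.6755, 0.7177, -0.1689).
Qᵀb = (0.8704, 4.7286).
Back-substitute: x_2 = 4.7286/2.8710 = 1.6471.
x_1 = (0.8704 + 2.9593·1.6471)/5.7446 = 1.0000.

x = (1.0000, 1.6471)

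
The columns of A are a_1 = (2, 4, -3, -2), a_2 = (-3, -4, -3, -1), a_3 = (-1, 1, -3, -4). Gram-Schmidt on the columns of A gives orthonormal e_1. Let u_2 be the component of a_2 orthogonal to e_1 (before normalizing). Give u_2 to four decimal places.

u_2 = (-2.3333, -2.6667, -4.0000, -1.6667)

a_1 = (2, 4, -3, -2); ‖a_1‖ = 5.7446, so e_1 = (0.3482, 0.6963, -0.5222, -0.3482).
e_1·a_2 = 0.3482·(-3) + 0.6963·(-4) + (-0.5222)·(-3) + (-0.3482)·(-1) = -1.9149.
u_2 = a_2 + 1.9149·e_1 = (-2.3333, -2.6667, -4.0000, -1.6667).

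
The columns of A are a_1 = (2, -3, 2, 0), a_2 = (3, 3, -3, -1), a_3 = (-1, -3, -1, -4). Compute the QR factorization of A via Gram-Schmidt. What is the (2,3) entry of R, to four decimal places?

q_1 = a_1/‖a_1‖ = (2, -3, 2, 0)/4.1231 = (0.4851, -0.7276, 0.4851, 0.0000).
r_{12} = q_1·a_2 = -2.1828.
u_2 = a_2 + 2.1828·q_1 = (4.0588, 1.4118, -1.9412, -1.0000).
‖u_2‖ = 4.8203, so q_2 = (0.8420, 0.2929, -0.4027, -0.2075).
r_{23} = q_2·a_3 = -0.4881.

r_{23} = -0.4881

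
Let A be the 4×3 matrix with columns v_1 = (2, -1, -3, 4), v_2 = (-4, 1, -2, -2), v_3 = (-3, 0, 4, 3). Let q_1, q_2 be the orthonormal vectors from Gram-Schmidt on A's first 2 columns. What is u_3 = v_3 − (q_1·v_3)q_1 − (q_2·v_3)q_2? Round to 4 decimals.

u_3 = (-3.2544, -0.0731, 2.7790, 3.6932)

q_1 = v_1/‖v_1‖ = (2, -1, -3, 4)/5.4772 = (0.3651, -0.1826, -0.5477, 0.7303).
r_{12} = q_1·v_2 = -2.0083.
u_2 = v_2 + 2.0083·q_1 = (-3.2667, 0.6333, -3.1000, -0.5333).
‖u_2‖ = 4.5789, so q_2 = (-0.7134, 0.1383, -0.6770, -0.1165).
r_{13} = q_1·v_3 = -1.0954; r_{23} = q_2·v_3 = -0.9172.
u_3 = v_3 + 1.0954·q_1 + 0.9172·q_2 = (-3.2544, -0.0731, 2.7790, 3.6932).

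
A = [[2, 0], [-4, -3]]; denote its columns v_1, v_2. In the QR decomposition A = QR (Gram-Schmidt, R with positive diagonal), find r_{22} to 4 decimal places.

e_1 = v_1/‖v_1‖ = (2, -4)/4.4721 = (0.4472, -0.8944).
r_{12} = e_1·v_2 = 2.6833.
u_2 = v_2 − 2.6833·e_1 = (-1.2000, -0.6000).
r_{22} = ‖u_2‖ = 1.3416.

r_{22} = 1.3416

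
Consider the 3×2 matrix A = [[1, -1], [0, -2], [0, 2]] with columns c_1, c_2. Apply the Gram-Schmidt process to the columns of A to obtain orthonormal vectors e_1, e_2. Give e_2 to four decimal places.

e_1 = c_1/‖c_1‖ = (1, 0, 0)/1.0000 = (1.0000, 0.0000, 0.0000).
r_{12} = e_1·c_2 = -1.0000.
u_2 = c_2 + 1.0000·e_1 = (0.0000, -2.0000, 2.0000).
‖u_2‖ = 2.8284, so e_2 = (0.0000, -0.7071, 0.7071).

e_2 = (0.0000, -0.7071, 0.7071)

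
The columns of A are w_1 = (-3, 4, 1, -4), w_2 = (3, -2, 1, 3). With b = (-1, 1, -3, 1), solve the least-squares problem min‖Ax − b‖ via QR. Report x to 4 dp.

x = (-0.7692, -1.1538)

q_1 = w_1/‖w_1‖ = (-3, 4, 1, -4)/6.4807 = (-0.4629, 0.6172, 0.1543, -0.6172).
r_{12} = q_1·w_2 = -4.3205.
u_2 = w_2 + 4.3205·q_1 = (1.0000, 0.6667, 1.6667, 0.3333).
‖u_2‖ = 2.0817, so q_2 = (0.4804, 0.3203, 0.8006, 0.1601).
Qᵀb = (0.0000, -2.4019).
Back-substitute: x_2 = -2.4019/2.0817 = -1.1538.
x_1 = (0.0000 + 4.3205·(-1.1538))/6.4807 = -0.7692.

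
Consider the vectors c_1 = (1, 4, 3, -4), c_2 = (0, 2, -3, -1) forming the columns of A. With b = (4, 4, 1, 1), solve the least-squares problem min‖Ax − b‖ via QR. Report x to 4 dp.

x = (0.4387, 0.1917)

e_1 = c_1/‖c_1‖ = (1, 4, 3, -4)/6.4807 = (0.1543, 0.6172, 0.4629, -0.6172).
r_{12} = e_1·c_2 = 0.4629.
u_2 = c_2 − 0.4629·e_1 = (-0.0714, 1.7143, -3.2143, -0.7143).
‖u_2‖ = 3.7129, so e_2 = (-0.0192, 0.4617, -0.8657, -0.1924).
Qᵀb = (2.9318, 0.7118).
Back-substitute: x_2 = 0.7118/3.7129 = 0.1917.
x_1 = (2.9318 − 0.4629·0.1917)/6.4807 = 0.4387.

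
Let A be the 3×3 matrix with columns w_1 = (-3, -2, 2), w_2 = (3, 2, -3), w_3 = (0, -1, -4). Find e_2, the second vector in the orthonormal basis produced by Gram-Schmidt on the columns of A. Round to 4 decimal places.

w_1 = (-3, -2, 2); ‖w_1‖ = 4.1231, so e_1 = (-0.7276, -0.4851, 0.4851).
e_1·w_2 = (-0.7276)·3 + (-0.4851)·2 + 0.4851·(-3) = -4.6082.
u_2 = w_2 + 4.6082·e_1 = (-0.3529, -0.2353, -0.7647).
‖u_2‖ = 0.8745, so e_2 = (-0.4036, -0.2691, -0.8745).

e_2 = (-0.4036, -0.2691, -0.8745)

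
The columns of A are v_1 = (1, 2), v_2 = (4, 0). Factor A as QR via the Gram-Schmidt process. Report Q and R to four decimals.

Q = [[0.4472, 0.8944], [0.8944, -0.4472]], R = [[2.2361, 1.7889], [0.0000, 3.5777]]

v_1 = (1, 2); ‖v_1‖ = 2.2361, so e_1 = (0.4472, 0.8944).
e_1·v_2 = 0.4472·4 + 0.8944·0 = 1.7889.
u_2 = v_2 − 1.7889·e_1 = (3.2000, -1.6000).
‖u_2‖ = 3.5777, so e_2 = (0.8944, -0.4472).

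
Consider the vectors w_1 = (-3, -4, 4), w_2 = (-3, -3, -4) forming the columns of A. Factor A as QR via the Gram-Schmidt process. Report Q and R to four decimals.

Q = [[-0.4685, -0.4559], [-0.6247, -0.4348], [0.6247, -0.7766]], R = [[6.4031, 0.7809], [0.0000, 5.7784]]

e_1 = w_1/‖w_1‖ = (-3, -4, 4)/6.4031 = (-0.4685, -0.6247, 0.6247).
r_{12} = e_1·w_2 = 0.7809.
u_2 = w_2 − 0.7809·e_1 = (-2.6341, -2.5122, -4.4878).
‖u_2‖ = 5.7784, so e_2 = (-0.4559, -0.4348, -0.7766).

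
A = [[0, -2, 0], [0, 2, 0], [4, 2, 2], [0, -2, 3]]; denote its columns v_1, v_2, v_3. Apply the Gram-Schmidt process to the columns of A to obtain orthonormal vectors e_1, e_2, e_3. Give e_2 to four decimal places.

e_2 = (-0.5774, 0.5774, 0.0000, -0.5774)

v_1 = (0, 0, 4, 0); ‖v_1‖ = 4.0000, so e_1 = (0.0000, 0.0000, 1.0000, 0.0000).
e_1·v_2 = 0.0000·(-2) + 0.0000·2 + 1.0000·2 + 0.0000·(-2) = 2.0000.
u_2 = v_2 − 2.0000·e_1 = (-2.0000, 2.0000, 0.0000, -2.0000).
‖u_2‖ = 3.4641, so e_2 = (-0.5774, 0.5774, 0.0000, -0.5774).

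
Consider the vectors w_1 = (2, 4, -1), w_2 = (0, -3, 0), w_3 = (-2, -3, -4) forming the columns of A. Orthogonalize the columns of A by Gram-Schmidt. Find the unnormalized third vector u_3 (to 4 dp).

u_3 = (-2.0000, 0.0000, -4.0000)

e_1 = w_1/‖w_1‖ = (2, 4, -1)/4.5826 = (0.4364, 0.8729, -0.2182).
r_{12} = e_1·w_2 = -2.6186.
u_2 = w_2 + 2.6186·e_1 = (1.1429, -0.7143, -0.5714).
‖u_2‖ = 1.4639, so e_2 = (0.7807, -0.4880, -0.3904).
r_{13} = e_1·w_3 = -2.6186; r_{23} = e_2·w_3 = 1.4639.
u_3 = w_3 + 2.6186·e_1 − 1.4639·e_2 = (-2.0000, 0.0000, -4.0000).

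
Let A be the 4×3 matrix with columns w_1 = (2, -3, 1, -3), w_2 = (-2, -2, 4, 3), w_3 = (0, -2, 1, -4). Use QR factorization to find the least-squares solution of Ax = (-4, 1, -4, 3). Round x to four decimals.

w_1 = (2, -3, 1, -3); ‖w_1‖ = 4.7958, so e_1 = (0.4170, -0.6255, 0.2085, -0.6255).
e_1·w_2 = 0.4170·(-2) + (-0.6255)·(-2) + 0.2085·4 + (-0.6255)·3 = -0.6255.
u_2 = w_2 + 0.6255·e_1 = (-1.7391, -2.3913, 4.1304, 2.6087).
‖u_2‖ = 5.7104, so e_2 = (-0.3046, -0.4188, 0.7233, 0.4568).
e_1·w_3 = 0.4170·0 + (-0.6255)·(-2) + 0.2085·1 + (-0.6255)·(-4) = 3.9618; e_2·w_3 = (-0.3046)·0 + (-0.4188)·(-2) + 0.7233·1 + 0.4568·(-4) = -0.2665.
u_3 = w_3 − 3.9618·e_1 + 0.2665·e_2 = (-1.7333, 0.3667, 0.3667, -1.4000).
‖u_3‖ = 2.2876, so e_3 = (-0.7577, 0.1603, 0.1603, -0.6120).
Qᵀb = (-5.0043, -0.7233, 0.7140).
Back-substitute: x_3 = 0.7140/2.2876 = 0.3121.
x_2 = (-0.7233 + 0.2665·0.3121)/5.7104 = -0.1121.
x_1 = (-5.0043 + 0.6255·(-0.1121) − 3.9618·0.3121)/4.7958 = -1.3159.

x = (-1.3159, -0.1121, 0.3121)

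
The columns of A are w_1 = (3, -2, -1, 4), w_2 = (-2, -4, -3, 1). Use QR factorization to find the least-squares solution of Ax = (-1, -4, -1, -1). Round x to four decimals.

x = (-0.1465, 0.7106)

w_1 = (3, -2, -1, 4); ‖w_1‖ = 5.4772, so q_1 = (0.5477, -0.3651, -0.1826, 0.7303).
q_1·w_2 = 0.5477·(-2) + (-0.3651)·(-4) + (-0.1826)·(-3) + 0.7303·1 = 1.6432.
u_2 = w_2 − 1.6432·q_1 = (-2.9000, -3.4000, -2.7000, -0.2000).
‖u_2‖ = 5.2249, so q_2 = (-0.5550, -0.6507, -0.5168, -0.0383).
Qᵀb = (0.3651, 3.7130).
Back-substitute: x_2 = 3.7130/5.2249 = 0.7106.
x_1 = (0.3651 − 1.6432·0.7106)/5.4772 = -0.1465.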